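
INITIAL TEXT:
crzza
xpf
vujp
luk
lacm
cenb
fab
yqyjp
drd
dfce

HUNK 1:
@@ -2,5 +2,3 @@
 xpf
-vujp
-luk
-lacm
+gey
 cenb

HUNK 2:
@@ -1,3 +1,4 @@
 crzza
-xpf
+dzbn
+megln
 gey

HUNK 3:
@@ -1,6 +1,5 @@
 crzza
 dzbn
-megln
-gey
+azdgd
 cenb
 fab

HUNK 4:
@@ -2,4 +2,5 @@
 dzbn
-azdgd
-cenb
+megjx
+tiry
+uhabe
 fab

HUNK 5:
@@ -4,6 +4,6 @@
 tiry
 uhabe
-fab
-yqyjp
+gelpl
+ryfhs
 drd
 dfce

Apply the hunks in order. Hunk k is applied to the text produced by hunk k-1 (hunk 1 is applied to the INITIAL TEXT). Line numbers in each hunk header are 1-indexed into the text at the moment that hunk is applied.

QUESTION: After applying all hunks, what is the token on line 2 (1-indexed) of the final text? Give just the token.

Answer: dzbn

Derivation:
Hunk 1: at line 2 remove [vujp,luk,lacm] add [gey] -> 8 lines: crzza xpf gey cenb fab yqyjp drd dfce
Hunk 2: at line 1 remove [xpf] add [dzbn,megln] -> 9 lines: crzza dzbn megln gey cenb fab yqyjp drd dfce
Hunk 3: at line 1 remove [megln,gey] add [azdgd] -> 8 lines: crzza dzbn azdgd cenb fab yqyjp drd dfce
Hunk 4: at line 2 remove [azdgd,cenb] add [megjx,tiry,uhabe] -> 9 lines: crzza dzbn megjx tiry uhabe fab yqyjp drd dfce
Hunk 5: at line 4 remove [fab,yqyjp] add [gelpl,ryfhs] -> 9 lines: crzza dzbn megjx tiry uhabe gelpl ryfhs drd dfce
Final line 2: dzbn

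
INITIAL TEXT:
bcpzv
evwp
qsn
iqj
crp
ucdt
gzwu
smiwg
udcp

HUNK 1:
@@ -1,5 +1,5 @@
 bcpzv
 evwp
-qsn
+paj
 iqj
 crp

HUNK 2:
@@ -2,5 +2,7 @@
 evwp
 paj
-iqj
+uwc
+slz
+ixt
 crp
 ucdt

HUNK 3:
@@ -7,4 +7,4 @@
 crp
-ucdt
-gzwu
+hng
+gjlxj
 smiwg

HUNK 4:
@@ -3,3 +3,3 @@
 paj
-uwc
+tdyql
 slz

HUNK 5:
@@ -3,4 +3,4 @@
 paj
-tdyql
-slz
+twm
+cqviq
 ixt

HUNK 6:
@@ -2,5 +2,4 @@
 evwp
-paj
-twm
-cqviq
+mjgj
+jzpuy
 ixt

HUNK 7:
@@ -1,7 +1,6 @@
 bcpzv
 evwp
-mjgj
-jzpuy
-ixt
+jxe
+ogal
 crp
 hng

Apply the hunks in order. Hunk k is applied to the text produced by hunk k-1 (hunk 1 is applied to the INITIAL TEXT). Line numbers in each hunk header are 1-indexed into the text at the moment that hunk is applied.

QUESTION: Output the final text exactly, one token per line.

Answer: bcpzv
evwp
jxe
ogal
crp
hng
gjlxj
smiwg
udcp

Derivation:
Hunk 1: at line 1 remove [qsn] add [paj] -> 9 lines: bcpzv evwp paj iqj crp ucdt gzwu smiwg udcp
Hunk 2: at line 2 remove [iqj] add [uwc,slz,ixt] -> 11 lines: bcpzv evwp paj uwc slz ixt crp ucdt gzwu smiwg udcp
Hunk 3: at line 7 remove [ucdt,gzwu] add [hng,gjlxj] -> 11 lines: bcpzv evwp paj uwc slz ixt crp hng gjlxj smiwg udcp
Hunk 4: at line 3 remove [uwc] add [tdyql] -> 11 lines: bcpzv evwp paj tdyql slz ixt crp hng gjlxj smiwg udcp
Hunk 5: at line 3 remove [tdyql,slz] add [twm,cqviq] -> 11 lines: bcpzv evwp paj twm cqviq ixt crp hng gjlxj smiwg udcp
Hunk 6: at line 2 remove [paj,twm,cqviq] add [mjgj,jzpuy] -> 10 lines: bcpzv evwp mjgj jzpuy ixt crp hng gjlxj smiwg udcp
Hunk 7: at line 1 remove [mjgj,jzpuy,ixt] add [jxe,ogal] -> 9 lines: bcpzv evwp jxe ogal crp hng gjlxj smiwg udcp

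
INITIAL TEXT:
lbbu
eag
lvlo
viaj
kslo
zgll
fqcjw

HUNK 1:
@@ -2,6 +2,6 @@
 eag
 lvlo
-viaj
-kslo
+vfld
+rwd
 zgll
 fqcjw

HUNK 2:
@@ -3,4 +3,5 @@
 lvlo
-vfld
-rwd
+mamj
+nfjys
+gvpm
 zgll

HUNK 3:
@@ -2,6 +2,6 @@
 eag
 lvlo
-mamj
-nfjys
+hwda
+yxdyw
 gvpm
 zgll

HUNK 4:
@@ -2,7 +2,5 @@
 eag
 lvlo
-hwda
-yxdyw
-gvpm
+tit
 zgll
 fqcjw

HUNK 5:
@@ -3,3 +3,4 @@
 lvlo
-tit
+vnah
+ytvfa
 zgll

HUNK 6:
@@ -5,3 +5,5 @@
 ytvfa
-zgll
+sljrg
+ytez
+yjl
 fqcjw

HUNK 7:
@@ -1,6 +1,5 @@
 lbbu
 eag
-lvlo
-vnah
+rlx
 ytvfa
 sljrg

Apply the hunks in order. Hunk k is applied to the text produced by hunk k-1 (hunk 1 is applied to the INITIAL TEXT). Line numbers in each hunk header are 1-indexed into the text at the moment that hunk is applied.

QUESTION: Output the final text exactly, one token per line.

Answer: lbbu
eag
rlx
ytvfa
sljrg
ytez
yjl
fqcjw

Derivation:
Hunk 1: at line 2 remove [viaj,kslo] add [vfld,rwd] -> 7 lines: lbbu eag lvlo vfld rwd zgll fqcjw
Hunk 2: at line 3 remove [vfld,rwd] add [mamj,nfjys,gvpm] -> 8 lines: lbbu eag lvlo mamj nfjys gvpm zgll fqcjw
Hunk 3: at line 2 remove [mamj,nfjys] add [hwda,yxdyw] -> 8 lines: lbbu eag lvlo hwda yxdyw gvpm zgll fqcjw
Hunk 4: at line 2 remove [hwda,yxdyw,gvpm] add [tit] -> 6 lines: lbbu eag lvlo tit zgll fqcjw
Hunk 5: at line 3 remove [tit] add [vnah,ytvfa] -> 7 lines: lbbu eag lvlo vnah ytvfa zgll fqcjw
Hunk 6: at line 5 remove [zgll] add [sljrg,ytez,yjl] -> 9 lines: lbbu eag lvlo vnah ytvfa sljrg ytez yjl fqcjw
Hunk 7: at line 1 remove [lvlo,vnah] add [rlx] -> 8 lines: lbbu eag rlx ytvfa sljrg ytez yjl fqcjw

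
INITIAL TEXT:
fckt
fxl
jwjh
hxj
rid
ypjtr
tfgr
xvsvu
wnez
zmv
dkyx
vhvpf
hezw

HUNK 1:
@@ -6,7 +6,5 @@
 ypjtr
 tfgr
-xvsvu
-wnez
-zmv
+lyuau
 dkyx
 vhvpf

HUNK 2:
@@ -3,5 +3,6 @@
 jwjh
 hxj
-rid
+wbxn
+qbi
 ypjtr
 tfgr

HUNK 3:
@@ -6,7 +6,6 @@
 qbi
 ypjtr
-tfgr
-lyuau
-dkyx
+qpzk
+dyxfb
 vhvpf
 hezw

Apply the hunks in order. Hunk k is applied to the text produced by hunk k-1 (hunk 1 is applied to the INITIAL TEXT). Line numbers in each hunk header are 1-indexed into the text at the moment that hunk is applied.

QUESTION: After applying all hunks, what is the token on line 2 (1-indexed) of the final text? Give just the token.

Hunk 1: at line 6 remove [xvsvu,wnez,zmv] add [lyuau] -> 11 lines: fckt fxl jwjh hxj rid ypjtr tfgr lyuau dkyx vhvpf hezw
Hunk 2: at line 3 remove [rid] add [wbxn,qbi] -> 12 lines: fckt fxl jwjh hxj wbxn qbi ypjtr tfgr lyuau dkyx vhvpf hezw
Hunk 3: at line 6 remove [tfgr,lyuau,dkyx] add [qpzk,dyxfb] -> 11 lines: fckt fxl jwjh hxj wbxn qbi ypjtr qpzk dyxfb vhvpf hezw
Final line 2: fxl

Answer: fxl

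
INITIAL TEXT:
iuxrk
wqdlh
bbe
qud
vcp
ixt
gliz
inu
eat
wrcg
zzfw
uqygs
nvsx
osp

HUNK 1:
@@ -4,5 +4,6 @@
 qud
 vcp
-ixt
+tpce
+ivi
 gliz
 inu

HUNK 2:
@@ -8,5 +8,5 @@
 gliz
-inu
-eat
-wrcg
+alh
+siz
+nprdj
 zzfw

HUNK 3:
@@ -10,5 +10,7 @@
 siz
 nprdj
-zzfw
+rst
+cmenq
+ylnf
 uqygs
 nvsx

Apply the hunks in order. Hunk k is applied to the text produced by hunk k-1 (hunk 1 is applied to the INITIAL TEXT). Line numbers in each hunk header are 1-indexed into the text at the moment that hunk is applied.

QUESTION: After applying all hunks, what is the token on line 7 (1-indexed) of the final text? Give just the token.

Answer: ivi

Derivation:
Hunk 1: at line 4 remove [ixt] add [tpce,ivi] -> 15 lines: iuxrk wqdlh bbe qud vcp tpce ivi gliz inu eat wrcg zzfw uqygs nvsx osp
Hunk 2: at line 8 remove [inu,eat,wrcg] add [alh,siz,nprdj] -> 15 lines: iuxrk wqdlh bbe qud vcp tpce ivi gliz alh siz nprdj zzfw uqygs nvsx osp
Hunk 3: at line 10 remove [zzfw] add [rst,cmenq,ylnf] -> 17 lines: iuxrk wqdlh bbe qud vcp tpce ivi gliz alh siz nprdj rst cmenq ylnf uqygs nvsx osp
Final line 7: ivi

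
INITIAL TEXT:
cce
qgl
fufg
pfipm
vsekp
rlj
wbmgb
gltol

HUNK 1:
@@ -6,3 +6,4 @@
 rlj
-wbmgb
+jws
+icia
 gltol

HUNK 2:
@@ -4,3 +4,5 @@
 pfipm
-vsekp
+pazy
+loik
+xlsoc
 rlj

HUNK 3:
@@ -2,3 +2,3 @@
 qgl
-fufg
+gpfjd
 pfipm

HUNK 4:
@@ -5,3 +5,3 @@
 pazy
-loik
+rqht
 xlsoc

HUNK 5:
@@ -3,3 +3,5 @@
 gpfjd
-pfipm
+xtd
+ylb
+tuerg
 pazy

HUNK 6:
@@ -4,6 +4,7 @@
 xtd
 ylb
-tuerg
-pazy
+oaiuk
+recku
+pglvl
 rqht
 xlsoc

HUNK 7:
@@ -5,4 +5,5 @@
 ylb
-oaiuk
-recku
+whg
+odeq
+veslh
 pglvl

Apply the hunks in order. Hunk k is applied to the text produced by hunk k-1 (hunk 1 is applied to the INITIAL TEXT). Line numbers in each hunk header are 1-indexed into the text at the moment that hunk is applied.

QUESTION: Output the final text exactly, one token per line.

Hunk 1: at line 6 remove [wbmgb] add [jws,icia] -> 9 lines: cce qgl fufg pfipm vsekp rlj jws icia gltol
Hunk 2: at line 4 remove [vsekp] add [pazy,loik,xlsoc] -> 11 lines: cce qgl fufg pfipm pazy loik xlsoc rlj jws icia gltol
Hunk 3: at line 2 remove [fufg] add [gpfjd] -> 11 lines: cce qgl gpfjd pfipm pazy loik xlsoc rlj jws icia gltol
Hunk 4: at line 5 remove [loik] add [rqht] -> 11 lines: cce qgl gpfjd pfipm pazy rqht xlsoc rlj jws icia gltol
Hunk 5: at line 3 remove [pfipm] add [xtd,ylb,tuerg] -> 13 lines: cce qgl gpfjd xtd ylb tuerg pazy rqht xlsoc rlj jws icia gltol
Hunk 6: at line 4 remove [tuerg,pazy] add [oaiuk,recku,pglvl] -> 14 lines: cce qgl gpfjd xtd ylb oaiuk recku pglvl rqht xlsoc rlj jws icia gltol
Hunk 7: at line 5 remove [oaiuk,recku] add [whg,odeq,veslh] -> 15 lines: cce qgl gpfjd xtd ylb whg odeq veslh pglvl rqht xlsoc rlj jws icia gltol

Answer: cce
qgl
gpfjd
xtd
ylb
whg
odeq
veslh
pglvl
rqht
xlsoc
rlj
jws
icia
gltol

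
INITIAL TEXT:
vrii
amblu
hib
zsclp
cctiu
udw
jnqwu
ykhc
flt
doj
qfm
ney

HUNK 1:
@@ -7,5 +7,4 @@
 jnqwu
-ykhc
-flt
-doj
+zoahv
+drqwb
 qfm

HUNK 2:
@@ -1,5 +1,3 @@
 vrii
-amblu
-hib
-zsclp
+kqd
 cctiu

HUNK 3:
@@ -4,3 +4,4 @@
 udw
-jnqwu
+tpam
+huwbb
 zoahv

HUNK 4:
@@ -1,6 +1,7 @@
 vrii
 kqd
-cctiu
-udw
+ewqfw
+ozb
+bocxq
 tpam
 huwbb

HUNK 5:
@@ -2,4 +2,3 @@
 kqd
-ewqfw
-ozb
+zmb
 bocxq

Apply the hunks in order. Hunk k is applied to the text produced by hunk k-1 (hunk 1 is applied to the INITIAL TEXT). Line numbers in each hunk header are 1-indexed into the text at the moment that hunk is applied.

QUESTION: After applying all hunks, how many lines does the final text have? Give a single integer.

Hunk 1: at line 7 remove [ykhc,flt,doj] add [zoahv,drqwb] -> 11 lines: vrii amblu hib zsclp cctiu udw jnqwu zoahv drqwb qfm ney
Hunk 2: at line 1 remove [amblu,hib,zsclp] add [kqd] -> 9 lines: vrii kqd cctiu udw jnqwu zoahv drqwb qfm ney
Hunk 3: at line 4 remove [jnqwu] add [tpam,huwbb] -> 10 lines: vrii kqd cctiu udw tpam huwbb zoahv drqwb qfm ney
Hunk 4: at line 1 remove [cctiu,udw] add [ewqfw,ozb,bocxq] -> 11 lines: vrii kqd ewqfw ozb bocxq tpam huwbb zoahv drqwb qfm ney
Hunk 5: at line 2 remove [ewqfw,ozb] add [zmb] -> 10 lines: vrii kqd zmb bocxq tpam huwbb zoahv drqwb qfm ney
Final line count: 10

Answer: 10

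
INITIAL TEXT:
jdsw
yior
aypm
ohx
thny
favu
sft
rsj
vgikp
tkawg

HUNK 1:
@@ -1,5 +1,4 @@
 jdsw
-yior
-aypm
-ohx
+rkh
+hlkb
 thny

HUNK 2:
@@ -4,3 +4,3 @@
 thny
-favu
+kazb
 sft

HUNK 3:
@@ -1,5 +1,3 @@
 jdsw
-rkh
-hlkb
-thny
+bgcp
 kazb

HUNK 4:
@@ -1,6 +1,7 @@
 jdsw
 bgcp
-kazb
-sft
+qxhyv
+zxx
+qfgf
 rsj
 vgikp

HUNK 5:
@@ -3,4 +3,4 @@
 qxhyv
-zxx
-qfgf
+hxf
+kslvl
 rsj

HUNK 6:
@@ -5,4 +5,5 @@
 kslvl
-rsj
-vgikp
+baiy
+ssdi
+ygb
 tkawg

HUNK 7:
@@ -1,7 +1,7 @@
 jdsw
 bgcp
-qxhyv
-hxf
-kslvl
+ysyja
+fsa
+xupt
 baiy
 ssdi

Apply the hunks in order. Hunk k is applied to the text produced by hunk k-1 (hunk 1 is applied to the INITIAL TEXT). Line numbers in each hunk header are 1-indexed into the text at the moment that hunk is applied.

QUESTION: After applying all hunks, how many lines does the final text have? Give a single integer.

Answer: 9

Derivation:
Hunk 1: at line 1 remove [yior,aypm,ohx] add [rkh,hlkb] -> 9 lines: jdsw rkh hlkb thny favu sft rsj vgikp tkawg
Hunk 2: at line 4 remove [favu] add [kazb] -> 9 lines: jdsw rkh hlkb thny kazb sft rsj vgikp tkawg
Hunk 3: at line 1 remove [rkh,hlkb,thny] add [bgcp] -> 7 lines: jdsw bgcp kazb sft rsj vgikp tkawg
Hunk 4: at line 1 remove [kazb,sft] add [qxhyv,zxx,qfgf] -> 8 lines: jdsw bgcp qxhyv zxx qfgf rsj vgikp tkawg
Hunk 5: at line 3 remove [zxx,qfgf] add [hxf,kslvl] -> 8 lines: jdsw bgcp qxhyv hxf kslvl rsj vgikp tkawg
Hunk 6: at line 5 remove [rsj,vgikp] add [baiy,ssdi,ygb] -> 9 lines: jdsw bgcp qxhyv hxf kslvl baiy ssdi ygb tkawg
Hunk 7: at line 1 remove [qxhyv,hxf,kslvl] add [ysyja,fsa,xupt] -> 9 lines: jdsw bgcp ysyja fsa xupt baiy ssdi ygb tkawg
Final line count: 9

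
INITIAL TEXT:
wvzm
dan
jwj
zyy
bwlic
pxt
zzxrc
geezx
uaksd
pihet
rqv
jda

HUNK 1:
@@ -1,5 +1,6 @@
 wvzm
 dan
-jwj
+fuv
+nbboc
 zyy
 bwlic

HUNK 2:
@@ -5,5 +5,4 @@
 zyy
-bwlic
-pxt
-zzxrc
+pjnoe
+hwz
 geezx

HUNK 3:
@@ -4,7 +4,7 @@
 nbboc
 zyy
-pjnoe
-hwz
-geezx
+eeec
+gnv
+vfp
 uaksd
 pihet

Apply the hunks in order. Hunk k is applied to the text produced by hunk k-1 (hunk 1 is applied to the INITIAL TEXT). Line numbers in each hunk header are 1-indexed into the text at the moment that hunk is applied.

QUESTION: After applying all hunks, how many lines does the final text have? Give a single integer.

Answer: 12

Derivation:
Hunk 1: at line 1 remove [jwj] add [fuv,nbboc] -> 13 lines: wvzm dan fuv nbboc zyy bwlic pxt zzxrc geezx uaksd pihet rqv jda
Hunk 2: at line 5 remove [bwlic,pxt,zzxrc] add [pjnoe,hwz] -> 12 lines: wvzm dan fuv nbboc zyy pjnoe hwz geezx uaksd pihet rqv jda
Hunk 3: at line 4 remove [pjnoe,hwz,geezx] add [eeec,gnv,vfp] -> 12 lines: wvzm dan fuv nbboc zyy eeec gnv vfp uaksd pihet rqv jda
Final line count: 12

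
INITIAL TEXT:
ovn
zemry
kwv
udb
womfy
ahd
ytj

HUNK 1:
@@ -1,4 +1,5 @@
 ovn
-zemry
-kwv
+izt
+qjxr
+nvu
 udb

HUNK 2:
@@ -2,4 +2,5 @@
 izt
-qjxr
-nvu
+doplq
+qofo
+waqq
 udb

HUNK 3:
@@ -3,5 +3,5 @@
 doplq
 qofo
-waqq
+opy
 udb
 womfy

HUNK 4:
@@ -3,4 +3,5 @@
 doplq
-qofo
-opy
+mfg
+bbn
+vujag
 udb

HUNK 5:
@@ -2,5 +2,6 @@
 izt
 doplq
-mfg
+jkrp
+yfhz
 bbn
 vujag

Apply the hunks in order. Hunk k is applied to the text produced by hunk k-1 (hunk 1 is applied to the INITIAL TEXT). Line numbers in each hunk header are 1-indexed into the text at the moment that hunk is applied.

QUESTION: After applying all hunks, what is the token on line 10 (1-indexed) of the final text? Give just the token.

Hunk 1: at line 1 remove [zemry,kwv] add [izt,qjxr,nvu] -> 8 lines: ovn izt qjxr nvu udb womfy ahd ytj
Hunk 2: at line 2 remove [qjxr,nvu] add [doplq,qofo,waqq] -> 9 lines: ovn izt doplq qofo waqq udb womfy ahd ytj
Hunk 3: at line 3 remove [waqq] add [opy] -> 9 lines: ovn izt doplq qofo opy udb womfy ahd ytj
Hunk 4: at line 3 remove [qofo,opy] add [mfg,bbn,vujag] -> 10 lines: ovn izt doplq mfg bbn vujag udb womfy ahd ytj
Hunk 5: at line 2 remove [mfg] add [jkrp,yfhz] -> 11 lines: ovn izt doplq jkrp yfhz bbn vujag udb womfy ahd ytj
Final line 10: ahd

Answer: ahd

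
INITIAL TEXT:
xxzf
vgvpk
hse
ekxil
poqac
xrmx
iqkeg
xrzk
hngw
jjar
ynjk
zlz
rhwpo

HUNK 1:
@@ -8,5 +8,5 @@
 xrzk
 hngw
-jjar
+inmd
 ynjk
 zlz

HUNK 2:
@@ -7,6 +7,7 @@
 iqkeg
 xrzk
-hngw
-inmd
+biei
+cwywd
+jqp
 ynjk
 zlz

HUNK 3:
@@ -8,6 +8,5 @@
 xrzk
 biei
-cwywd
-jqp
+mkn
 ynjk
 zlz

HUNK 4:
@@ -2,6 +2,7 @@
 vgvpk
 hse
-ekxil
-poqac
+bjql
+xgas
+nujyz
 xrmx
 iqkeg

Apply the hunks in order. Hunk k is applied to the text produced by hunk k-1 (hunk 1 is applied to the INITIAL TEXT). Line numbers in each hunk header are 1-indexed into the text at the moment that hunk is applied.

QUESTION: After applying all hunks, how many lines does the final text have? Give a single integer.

Answer: 14

Derivation:
Hunk 1: at line 8 remove [jjar] add [inmd] -> 13 lines: xxzf vgvpk hse ekxil poqac xrmx iqkeg xrzk hngw inmd ynjk zlz rhwpo
Hunk 2: at line 7 remove [hngw,inmd] add [biei,cwywd,jqp] -> 14 lines: xxzf vgvpk hse ekxil poqac xrmx iqkeg xrzk biei cwywd jqp ynjk zlz rhwpo
Hunk 3: at line 8 remove [cwywd,jqp] add [mkn] -> 13 lines: xxzf vgvpk hse ekxil poqac xrmx iqkeg xrzk biei mkn ynjk zlz rhwpo
Hunk 4: at line 2 remove [ekxil,poqac] add [bjql,xgas,nujyz] -> 14 lines: xxzf vgvpk hse bjql xgas nujyz xrmx iqkeg xrzk biei mkn ynjk zlz rhwpo
Final line count: 14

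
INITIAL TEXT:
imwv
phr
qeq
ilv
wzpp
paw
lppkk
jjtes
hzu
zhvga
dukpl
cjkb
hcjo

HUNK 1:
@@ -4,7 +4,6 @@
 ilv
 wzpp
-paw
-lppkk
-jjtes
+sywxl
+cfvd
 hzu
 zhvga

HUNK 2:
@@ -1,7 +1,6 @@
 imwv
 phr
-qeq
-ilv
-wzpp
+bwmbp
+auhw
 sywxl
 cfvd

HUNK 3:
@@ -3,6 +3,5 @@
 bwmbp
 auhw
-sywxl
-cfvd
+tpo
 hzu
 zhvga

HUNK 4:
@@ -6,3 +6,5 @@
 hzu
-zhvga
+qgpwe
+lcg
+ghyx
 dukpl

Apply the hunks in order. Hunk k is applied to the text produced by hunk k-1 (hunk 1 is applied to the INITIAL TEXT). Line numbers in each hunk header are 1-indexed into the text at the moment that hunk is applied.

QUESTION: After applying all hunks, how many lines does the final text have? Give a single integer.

Hunk 1: at line 4 remove [paw,lppkk,jjtes] add [sywxl,cfvd] -> 12 lines: imwv phr qeq ilv wzpp sywxl cfvd hzu zhvga dukpl cjkb hcjo
Hunk 2: at line 1 remove [qeq,ilv,wzpp] add [bwmbp,auhw] -> 11 lines: imwv phr bwmbp auhw sywxl cfvd hzu zhvga dukpl cjkb hcjo
Hunk 3: at line 3 remove [sywxl,cfvd] add [tpo] -> 10 lines: imwv phr bwmbp auhw tpo hzu zhvga dukpl cjkb hcjo
Hunk 4: at line 6 remove [zhvga] add [qgpwe,lcg,ghyx] -> 12 lines: imwv phr bwmbp auhw tpo hzu qgpwe lcg ghyx dukpl cjkb hcjo
Final line count: 12

Answer: 12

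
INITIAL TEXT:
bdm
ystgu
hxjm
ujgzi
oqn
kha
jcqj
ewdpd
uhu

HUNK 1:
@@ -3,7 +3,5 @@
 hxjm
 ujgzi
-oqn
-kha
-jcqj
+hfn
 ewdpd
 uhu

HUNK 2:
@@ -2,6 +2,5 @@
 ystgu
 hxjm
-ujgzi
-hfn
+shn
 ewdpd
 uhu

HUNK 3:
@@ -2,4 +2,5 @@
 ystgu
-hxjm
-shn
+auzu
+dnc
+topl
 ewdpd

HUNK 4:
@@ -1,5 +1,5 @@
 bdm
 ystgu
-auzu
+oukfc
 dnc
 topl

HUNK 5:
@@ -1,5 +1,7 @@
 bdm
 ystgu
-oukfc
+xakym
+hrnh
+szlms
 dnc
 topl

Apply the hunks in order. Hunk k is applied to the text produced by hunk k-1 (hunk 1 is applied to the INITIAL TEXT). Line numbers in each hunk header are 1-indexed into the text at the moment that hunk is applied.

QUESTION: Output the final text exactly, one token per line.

Answer: bdm
ystgu
xakym
hrnh
szlms
dnc
topl
ewdpd
uhu

Derivation:
Hunk 1: at line 3 remove [oqn,kha,jcqj] add [hfn] -> 7 lines: bdm ystgu hxjm ujgzi hfn ewdpd uhu
Hunk 2: at line 2 remove [ujgzi,hfn] add [shn] -> 6 lines: bdm ystgu hxjm shn ewdpd uhu
Hunk 3: at line 2 remove [hxjm,shn] add [auzu,dnc,topl] -> 7 lines: bdm ystgu auzu dnc topl ewdpd uhu
Hunk 4: at line 1 remove [auzu] add [oukfc] -> 7 lines: bdm ystgu oukfc dnc topl ewdpd uhu
Hunk 5: at line 1 remove [oukfc] add [xakym,hrnh,szlms] -> 9 lines: bdm ystgu xakym hrnh szlms dnc topl ewdpd uhu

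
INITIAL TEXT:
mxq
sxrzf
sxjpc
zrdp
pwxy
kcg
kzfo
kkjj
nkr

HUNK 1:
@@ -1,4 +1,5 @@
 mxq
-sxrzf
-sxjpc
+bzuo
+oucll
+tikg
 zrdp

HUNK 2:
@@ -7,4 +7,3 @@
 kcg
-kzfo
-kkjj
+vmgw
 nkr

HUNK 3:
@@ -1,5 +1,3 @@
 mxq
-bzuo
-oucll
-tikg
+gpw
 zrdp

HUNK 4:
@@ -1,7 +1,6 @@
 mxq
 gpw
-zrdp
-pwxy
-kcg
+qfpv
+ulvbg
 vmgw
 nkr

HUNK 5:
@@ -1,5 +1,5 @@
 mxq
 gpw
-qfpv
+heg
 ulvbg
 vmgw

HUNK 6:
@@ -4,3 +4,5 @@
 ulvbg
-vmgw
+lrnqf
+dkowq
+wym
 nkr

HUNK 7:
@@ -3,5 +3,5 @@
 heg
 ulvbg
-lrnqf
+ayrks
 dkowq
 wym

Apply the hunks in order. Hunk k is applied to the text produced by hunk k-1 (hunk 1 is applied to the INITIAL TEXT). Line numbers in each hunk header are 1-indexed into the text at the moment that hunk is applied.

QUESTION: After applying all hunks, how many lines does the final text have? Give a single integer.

Answer: 8

Derivation:
Hunk 1: at line 1 remove [sxrzf,sxjpc] add [bzuo,oucll,tikg] -> 10 lines: mxq bzuo oucll tikg zrdp pwxy kcg kzfo kkjj nkr
Hunk 2: at line 7 remove [kzfo,kkjj] add [vmgw] -> 9 lines: mxq bzuo oucll tikg zrdp pwxy kcg vmgw nkr
Hunk 3: at line 1 remove [bzuo,oucll,tikg] add [gpw] -> 7 lines: mxq gpw zrdp pwxy kcg vmgw nkr
Hunk 4: at line 1 remove [zrdp,pwxy,kcg] add [qfpv,ulvbg] -> 6 lines: mxq gpw qfpv ulvbg vmgw nkr
Hunk 5: at line 1 remove [qfpv] add [heg] -> 6 lines: mxq gpw heg ulvbg vmgw nkr
Hunk 6: at line 4 remove [vmgw] add [lrnqf,dkowq,wym] -> 8 lines: mxq gpw heg ulvbg lrnqf dkowq wym nkr
Hunk 7: at line 3 remove [lrnqf] add [ayrks] -> 8 lines: mxq gpw heg ulvbg ayrks dkowq wym nkr
Final line count: 8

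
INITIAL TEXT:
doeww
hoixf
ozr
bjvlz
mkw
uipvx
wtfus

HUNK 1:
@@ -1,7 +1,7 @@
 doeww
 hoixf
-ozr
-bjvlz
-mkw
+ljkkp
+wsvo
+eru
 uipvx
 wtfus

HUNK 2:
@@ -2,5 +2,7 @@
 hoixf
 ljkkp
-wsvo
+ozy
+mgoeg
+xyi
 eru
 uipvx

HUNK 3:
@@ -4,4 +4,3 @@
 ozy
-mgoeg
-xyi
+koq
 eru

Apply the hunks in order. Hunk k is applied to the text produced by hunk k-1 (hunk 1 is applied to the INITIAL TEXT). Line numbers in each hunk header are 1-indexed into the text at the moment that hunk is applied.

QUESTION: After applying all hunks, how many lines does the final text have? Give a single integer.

Hunk 1: at line 1 remove [ozr,bjvlz,mkw] add [ljkkp,wsvo,eru] -> 7 lines: doeww hoixf ljkkp wsvo eru uipvx wtfus
Hunk 2: at line 2 remove [wsvo] add [ozy,mgoeg,xyi] -> 9 lines: doeww hoixf ljkkp ozy mgoeg xyi eru uipvx wtfus
Hunk 3: at line 4 remove [mgoeg,xyi] add [koq] -> 8 lines: doeww hoixf ljkkp ozy koq eru uipvx wtfus
Final line count: 8

Answer: 8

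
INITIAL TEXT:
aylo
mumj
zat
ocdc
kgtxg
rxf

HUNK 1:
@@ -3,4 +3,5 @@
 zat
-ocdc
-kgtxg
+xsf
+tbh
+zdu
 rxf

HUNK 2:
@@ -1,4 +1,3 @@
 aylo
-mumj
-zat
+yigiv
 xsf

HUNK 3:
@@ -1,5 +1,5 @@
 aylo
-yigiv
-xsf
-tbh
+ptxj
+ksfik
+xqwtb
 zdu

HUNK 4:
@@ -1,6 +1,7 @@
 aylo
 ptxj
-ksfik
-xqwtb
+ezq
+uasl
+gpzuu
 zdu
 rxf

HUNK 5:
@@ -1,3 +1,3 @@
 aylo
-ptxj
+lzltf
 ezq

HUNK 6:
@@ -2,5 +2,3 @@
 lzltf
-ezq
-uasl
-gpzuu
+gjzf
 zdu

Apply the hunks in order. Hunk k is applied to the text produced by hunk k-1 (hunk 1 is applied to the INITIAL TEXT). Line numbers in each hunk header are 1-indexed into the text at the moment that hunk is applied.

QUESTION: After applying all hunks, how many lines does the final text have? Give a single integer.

Answer: 5

Derivation:
Hunk 1: at line 3 remove [ocdc,kgtxg] add [xsf,tbh,zdu] -> 7 lines: aylo mumj zat xsf tbh zdu rxf
Hunk 2: at line 1 remove [mumj,zat] add [yigiv] -> 6 lines: aylo yigiv xsf tbh zdu rxf
Hunk 3: at line 1 remove [yigiv,xsf,tbh] add [ptxj,ksfik,xqwtb] -> 6 lines: aylo ptxj ksfik xqwtb zdu rxf
Hunk 4: at line 1 remove [ksfik,xqwtb] add [ezq,uasl,gpzuu] -> 7 lines: aylo ptxj ezq uasl gpzuu zdu rxf
Hunk 5: at line 1 remove [ptxj] add [lzltf] -> 7 lines: aylo lzltf ezq uasl gpzuu zdu rxf
Hunk 6: at line 2 remove [ezq,uasl,gpzuu] add [gjzf] -> 5 lines: aylo lzltf gjzf zdu rxf
Final line count: 5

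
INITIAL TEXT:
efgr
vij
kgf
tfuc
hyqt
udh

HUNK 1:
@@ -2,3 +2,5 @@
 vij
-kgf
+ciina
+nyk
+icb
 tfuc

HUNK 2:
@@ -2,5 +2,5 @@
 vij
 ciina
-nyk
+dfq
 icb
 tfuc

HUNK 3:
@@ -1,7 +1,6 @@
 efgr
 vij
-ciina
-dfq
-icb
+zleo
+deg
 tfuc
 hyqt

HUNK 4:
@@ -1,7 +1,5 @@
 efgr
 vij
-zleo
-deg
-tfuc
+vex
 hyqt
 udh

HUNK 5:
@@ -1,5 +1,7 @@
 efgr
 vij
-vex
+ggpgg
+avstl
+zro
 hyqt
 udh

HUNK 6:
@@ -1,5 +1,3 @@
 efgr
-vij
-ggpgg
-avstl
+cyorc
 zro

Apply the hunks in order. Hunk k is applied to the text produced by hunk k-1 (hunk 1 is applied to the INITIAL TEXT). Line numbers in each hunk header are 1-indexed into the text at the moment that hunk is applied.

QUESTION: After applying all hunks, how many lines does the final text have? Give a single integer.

Hunk 1: at line 2 remove [kgf] add [ciina,nyk,icb] -> 8 lines: efgr vij ciina nyk icb tfuc hyqt udh
Hunk 2: at line 2 remove [nyk] add [dfq] -> 8 lines: efgr vij ciina dfq icb tfuc hyqt udh
Hunk 3: at line 1 remove [ciina,dfq,icb] add [zleo,deg] -> 7 lines: efgr vij zleo deg tfuc hyqt udh
Hunk 4: at line 1 remove [zleo,deg,tfuc] add [vex] -> 5 lines: efgr vij vex hyqt udh
Hunk 5: at line 1 remove [vex] add [ggpgg,avstl,zro] -> 7 lines: efgr vij ggpgg avstl zro hyqt udh
Hunk 6: at line 1 remove [vij,ggpgg,avstl] add [cyorc] -> 5 lines: efgr cyorc zro hyqt udh
Final line count: 5

Answer: 5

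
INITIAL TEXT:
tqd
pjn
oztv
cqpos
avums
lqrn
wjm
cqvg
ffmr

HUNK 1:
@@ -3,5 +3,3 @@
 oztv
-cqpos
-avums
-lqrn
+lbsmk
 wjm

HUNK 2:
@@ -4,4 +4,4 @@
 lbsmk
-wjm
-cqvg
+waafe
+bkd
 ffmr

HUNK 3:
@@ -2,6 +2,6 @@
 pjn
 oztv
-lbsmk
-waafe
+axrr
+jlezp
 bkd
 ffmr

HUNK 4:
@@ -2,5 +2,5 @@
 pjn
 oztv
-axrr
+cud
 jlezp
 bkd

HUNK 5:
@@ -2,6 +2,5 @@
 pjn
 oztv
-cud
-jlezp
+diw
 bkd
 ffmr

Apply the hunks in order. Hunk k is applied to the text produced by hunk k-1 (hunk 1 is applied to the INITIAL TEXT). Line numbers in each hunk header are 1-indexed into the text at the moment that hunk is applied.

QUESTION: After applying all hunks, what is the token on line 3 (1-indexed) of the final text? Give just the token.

Hunk 1: at line 3 remove [cqpos,avums,lqrn] add [lbsmk] -> 7 lines: tqd pjn oztv lbsmk wjm cqvg ffmr
Hunk 2: at line 4 remove [wjm,cqvg] add [waafe,bkd] -> 7 lines: tqd pjn oztv lbsmk waafe bkd ffmr
Hunk 3: at line 2 remove [lbsmk,waafe] add [axrr,jlezp] -> 7 lines: tqd pjn oztv axrr jlezp bkd ffmr
Hunk 4: at line 2 remove [axrr] add [cud] -> 7 lines: tqd pjn oztv cud jlezp bkd ffmr
Hunk 5: at line 2 remove [cud,jlezp] add [diw] -> 6 lines: tqd pjn oztv diw bkd ffmr
Final line 3: oztv

Answer: oztv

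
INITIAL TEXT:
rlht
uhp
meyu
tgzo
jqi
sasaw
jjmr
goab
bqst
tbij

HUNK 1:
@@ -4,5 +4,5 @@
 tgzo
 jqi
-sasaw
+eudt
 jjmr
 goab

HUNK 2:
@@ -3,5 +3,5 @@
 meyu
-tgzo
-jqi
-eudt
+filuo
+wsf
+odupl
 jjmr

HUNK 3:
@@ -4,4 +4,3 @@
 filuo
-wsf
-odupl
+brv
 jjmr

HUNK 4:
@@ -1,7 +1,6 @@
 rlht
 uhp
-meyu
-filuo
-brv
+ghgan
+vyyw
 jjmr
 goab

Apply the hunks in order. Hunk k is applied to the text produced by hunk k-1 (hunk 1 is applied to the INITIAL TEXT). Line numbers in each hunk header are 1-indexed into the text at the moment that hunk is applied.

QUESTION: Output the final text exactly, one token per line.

Answer: rlht
uhp
ghgan
vyyw
jjmr
goab
bqst
tbij

Derivation:
Hunk 1: at line 4 remove [sasaw] add [eudt] -> 10 lines: rlht uhp meyu tgzo jqi eudt jjmr goab bqst tbij
Hunk 2: at line 3 remove [tgzo,jqi,eudt] add [filuo,wsf,odupl] -> 10 lines: rlht uhp meyu filuo wsf odupl jjmr goab bqst tbij
Hunk 3: at line 4 remove [wsf,odupl] add [brv] -> 9 lines: rlht uhp meyu filuo brv jjmr goab bqst tbij
Hunk 4: at line 1 remove [meyu,filuo,brv] add [ghgan,vyyw] -> 8 lines: rlht uhp ghgan vyyw jjmr goab bqst tbij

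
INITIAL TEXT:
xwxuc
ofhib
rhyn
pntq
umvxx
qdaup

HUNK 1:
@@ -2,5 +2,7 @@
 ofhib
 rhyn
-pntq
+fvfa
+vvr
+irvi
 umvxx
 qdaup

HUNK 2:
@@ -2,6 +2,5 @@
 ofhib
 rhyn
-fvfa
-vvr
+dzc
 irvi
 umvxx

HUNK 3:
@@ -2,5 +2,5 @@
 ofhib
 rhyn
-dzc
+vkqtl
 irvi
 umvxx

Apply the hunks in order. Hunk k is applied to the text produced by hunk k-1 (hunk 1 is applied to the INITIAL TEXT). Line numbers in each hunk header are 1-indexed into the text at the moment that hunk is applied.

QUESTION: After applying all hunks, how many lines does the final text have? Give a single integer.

Hunk 1: at line 2 remove [pntq] add [fvfa,vvr,irvi] -> 8 lines: xwxuc ofhib rhyn fvfa vvr irvi umvxx qdaup
Hunk 2: at line 2 remove [fvfa,vvr] add [dzc] -> 7 lines: xwxuc ofhib rhyn dzc irvi umvxx qdaup
Hunk 3: at line 2 remove [dzc] add [vkqtl] -> 7 lines: xwxuc ofhib rhyn vkqtl irvi umvxx qdaup
Final line count: 7

Answer: 7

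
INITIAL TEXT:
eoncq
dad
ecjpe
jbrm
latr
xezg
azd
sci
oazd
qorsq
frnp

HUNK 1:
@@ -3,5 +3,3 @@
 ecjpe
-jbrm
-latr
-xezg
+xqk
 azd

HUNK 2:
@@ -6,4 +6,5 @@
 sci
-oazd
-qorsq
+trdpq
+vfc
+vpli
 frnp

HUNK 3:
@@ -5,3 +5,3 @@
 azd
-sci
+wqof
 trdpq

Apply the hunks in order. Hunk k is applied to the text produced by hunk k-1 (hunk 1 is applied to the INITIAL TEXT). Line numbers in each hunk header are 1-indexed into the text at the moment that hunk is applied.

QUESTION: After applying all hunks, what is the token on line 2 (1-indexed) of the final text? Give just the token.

Answer: dad

Derivation:
Hunk 1: at line 3 remove [jbrm,latr,xezg] add [xqk] -> 9 lines: eoncq dad ecjpe xqk azd sci oazd qorsq frnp
Hunk 2: at line 6 remove [oazd,qorsq] add [trdpq,vfc,vpli] -> 10 lines: eoncq dad ecjpe xqk azd sci trdpq vfc vpli frnp
Hunk 3: at line 5 remove [sci] add [wqof] -> 10 lines: eoncq dad ecjpe xqk azd wqof trdpq vfc vpli frnp
Final line 2: dad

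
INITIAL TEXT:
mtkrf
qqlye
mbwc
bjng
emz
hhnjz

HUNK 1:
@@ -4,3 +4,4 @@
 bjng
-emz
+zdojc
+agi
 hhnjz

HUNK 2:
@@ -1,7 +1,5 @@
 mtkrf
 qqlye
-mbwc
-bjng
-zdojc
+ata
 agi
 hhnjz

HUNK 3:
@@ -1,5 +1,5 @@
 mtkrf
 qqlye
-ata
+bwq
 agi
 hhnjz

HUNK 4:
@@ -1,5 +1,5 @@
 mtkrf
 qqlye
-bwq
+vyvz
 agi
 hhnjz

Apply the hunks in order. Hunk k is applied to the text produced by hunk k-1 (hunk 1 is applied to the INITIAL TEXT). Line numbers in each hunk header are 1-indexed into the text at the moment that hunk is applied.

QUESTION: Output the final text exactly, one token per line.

Answer: mtkrf
qqlye
vyvz
agi
hhnjz

Derivation:
Hunk 1: at line 4 remove [emz] add [zdojc,agi] -> 7 lines: mtkrf qqlye mbwc bjng zdojc agi hhnjz
Hunk 2: at line 1 remove [mbwc,bjng,zdojc] add [ata] -> 5 lines: mtkrf qqlye ata agi hhnjz
Hunk 3: at line 1 remove [ata] add [bwq] -> 5 lines: mtkrf qqlye bwq agi hhnjz
Hunk 4: at line 1 remove [bwq] add [vyvz] -> 5 lines: mtkrf qqlye vyvz agi hhnjz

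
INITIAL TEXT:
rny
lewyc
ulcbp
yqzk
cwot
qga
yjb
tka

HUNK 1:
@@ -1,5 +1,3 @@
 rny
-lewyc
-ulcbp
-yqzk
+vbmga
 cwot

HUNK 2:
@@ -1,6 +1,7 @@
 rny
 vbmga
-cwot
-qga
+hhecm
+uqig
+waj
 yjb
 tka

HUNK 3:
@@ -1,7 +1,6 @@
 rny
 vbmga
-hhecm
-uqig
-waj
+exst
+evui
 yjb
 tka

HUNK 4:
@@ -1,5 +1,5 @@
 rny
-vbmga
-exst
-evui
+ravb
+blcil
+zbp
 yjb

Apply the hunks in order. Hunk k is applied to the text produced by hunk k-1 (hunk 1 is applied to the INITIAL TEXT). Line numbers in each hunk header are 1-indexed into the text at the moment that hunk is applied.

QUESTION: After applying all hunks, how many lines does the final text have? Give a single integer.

Answer: 6

Derivation:
Hunk 1: at line 1 remove [lewyc,ulcbp,yqzk] add [vbmga] -> 6 lines: rny vbmga cwot qga yjb tka
Hunk 2: at line 1 remove [cwot,qga] add [hhecm,uqig,waj] -> 7 lines: rny vbmga hhecm uqig waj yjb tka
Hunk 3: at line 1 remove [hhecm,uqig,waj] add [exst,evui] -> 6 lines: rny vbmga exst evui yjb tka
Hunk 4: at line 1 remove [vbmga,exst,evui] add [ravb,blcil,zbp] -> 6 lines: rny ravb blcil zbp yjb tka
Final line count: 6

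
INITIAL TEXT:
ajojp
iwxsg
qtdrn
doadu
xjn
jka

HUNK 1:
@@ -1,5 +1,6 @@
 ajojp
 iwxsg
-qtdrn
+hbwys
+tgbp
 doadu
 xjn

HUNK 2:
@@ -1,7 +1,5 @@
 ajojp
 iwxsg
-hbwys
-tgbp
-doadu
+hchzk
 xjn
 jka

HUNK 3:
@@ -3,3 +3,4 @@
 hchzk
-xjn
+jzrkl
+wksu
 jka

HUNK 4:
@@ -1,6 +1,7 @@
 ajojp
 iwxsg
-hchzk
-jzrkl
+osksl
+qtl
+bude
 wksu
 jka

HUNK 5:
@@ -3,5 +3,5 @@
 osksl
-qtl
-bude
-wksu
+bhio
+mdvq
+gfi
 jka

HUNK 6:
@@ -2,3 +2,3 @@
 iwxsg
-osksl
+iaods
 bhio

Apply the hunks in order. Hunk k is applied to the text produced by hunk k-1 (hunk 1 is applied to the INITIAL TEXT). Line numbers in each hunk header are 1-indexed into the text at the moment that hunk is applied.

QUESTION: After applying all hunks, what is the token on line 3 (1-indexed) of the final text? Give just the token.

Hunk 1: at line 1 remove [qtdrn] add [hbwys,tgbp] -> 7 lines: ajojp iwxsg hbwys tgbp doadu xjn jka
Hunk 2: at line 1 remove [hbwys,tgbp,doadu] add [hchzk] -> 5 lines: ajojp iwxsg hchzk xjn jka
Hunk 3: at line 3 remove [xjn] add [jzrkl,wksu] -> 6 lines: ajojp iwxsg hchzk jzrkl wksu jka
Hunk 4: at line 1 remove [hchzk,jzrkl] add [osksl,qtl,bude] -> 7 lines: ajojp iwxsg osksl qtl bude wksu jka
Hunk 5: at line 3 remove [qtl,bude,wksu] add [bhio,mdvq,gfi] -> 7 lines: ajojp iwxsg osksl bhio mdvq gfi jka
Hunk 6: at line 2 remove [osksl] add [iaods] -> 7 lines: ajojp iwxsg iaods bhio mdvq gfi jka
Final line 3: iaods

Answer: iaods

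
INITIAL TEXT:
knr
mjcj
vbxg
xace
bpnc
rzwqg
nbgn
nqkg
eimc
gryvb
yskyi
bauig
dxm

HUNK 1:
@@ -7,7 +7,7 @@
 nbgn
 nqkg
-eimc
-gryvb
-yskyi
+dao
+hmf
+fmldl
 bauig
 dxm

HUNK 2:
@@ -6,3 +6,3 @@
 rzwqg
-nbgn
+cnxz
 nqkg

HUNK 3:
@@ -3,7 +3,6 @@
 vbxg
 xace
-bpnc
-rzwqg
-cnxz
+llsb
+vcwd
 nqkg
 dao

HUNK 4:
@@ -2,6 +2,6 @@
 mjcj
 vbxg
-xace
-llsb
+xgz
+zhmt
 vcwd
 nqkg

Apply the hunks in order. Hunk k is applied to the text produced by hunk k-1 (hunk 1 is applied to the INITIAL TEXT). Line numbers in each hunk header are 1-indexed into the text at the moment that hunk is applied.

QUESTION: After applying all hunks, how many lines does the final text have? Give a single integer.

Answer: 12

Derivation:
Hunk 1: at line 7 remove [eimc,gryvb,yskyi] add [dao,hmf,fmldl] -> 13 lines: knr mjcj vbxg xace bpnc rzwqg nbgn nqkg dao hmf fmldl bauig dxm
Hunk 2: at line 6 remove [nbgn] add [cnxz] -> 13 lines: knr mjcj vbxg xace bpnc rzwqg cnxz nqkg dao hmf fmldl bauig dxm
Hunk 3: at line 3 remove [bpnc,rzwqg,cnxz] add [llsb,vcwd] -> 12 lines: knr mjcj vbxg xace llsb vcwd nqkg dao hmf fmldl bauig dxm
Hunk 4: at line 2 remove [xace,llsb] add [xgz,zhmt] -> 12 lines: knr mjcj vbxg xgz zhmt vcwd nqkg dao hmf fmldl bauig dxm
Final line count: 12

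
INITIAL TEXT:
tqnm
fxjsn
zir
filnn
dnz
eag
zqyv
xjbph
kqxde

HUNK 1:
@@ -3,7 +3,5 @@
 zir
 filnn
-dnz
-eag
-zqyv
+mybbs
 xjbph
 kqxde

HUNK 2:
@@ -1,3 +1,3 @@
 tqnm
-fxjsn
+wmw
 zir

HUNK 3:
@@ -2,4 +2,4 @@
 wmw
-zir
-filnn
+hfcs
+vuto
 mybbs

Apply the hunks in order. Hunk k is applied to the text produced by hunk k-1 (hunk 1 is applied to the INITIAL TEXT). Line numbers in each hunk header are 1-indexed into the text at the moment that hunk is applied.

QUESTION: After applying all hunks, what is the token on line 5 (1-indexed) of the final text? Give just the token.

Hunk 1: at line 3 remove [dnz,eag,zqyv] add [mybbs] -> 7 lines: tqnm fxjsn zir filnn mybbs xjbph kqxde
Hunk 2: at line 1 remove [fxjsn] add [wmw] -> 7 lines: tqnm wmw zir filnn mybbs xjbph kqxde
Hunk 3: at line 2 remove [zir,filnn] add [hfcs,vuto] -> 7 lines: tqnm wmw hfcs vuto mybbs xjbph kqxde
Final line 5: mybbs

Answer: mybbs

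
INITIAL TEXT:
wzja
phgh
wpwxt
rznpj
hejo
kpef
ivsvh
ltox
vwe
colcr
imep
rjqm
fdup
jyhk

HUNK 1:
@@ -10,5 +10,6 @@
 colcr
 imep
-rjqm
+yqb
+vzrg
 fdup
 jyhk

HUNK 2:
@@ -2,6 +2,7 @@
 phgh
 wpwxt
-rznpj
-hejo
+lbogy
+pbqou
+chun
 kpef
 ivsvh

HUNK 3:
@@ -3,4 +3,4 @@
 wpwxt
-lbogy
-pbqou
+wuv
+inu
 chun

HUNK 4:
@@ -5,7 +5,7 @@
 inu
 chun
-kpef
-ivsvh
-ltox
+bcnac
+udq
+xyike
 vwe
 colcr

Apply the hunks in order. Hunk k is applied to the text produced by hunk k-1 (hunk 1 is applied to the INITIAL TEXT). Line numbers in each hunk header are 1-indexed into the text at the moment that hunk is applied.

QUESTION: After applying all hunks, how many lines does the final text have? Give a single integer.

Hunk 1: at line 10 remove [rjqm] add [yqb,vzrg] -> 15 lines: wzja phgh wpwxt rznpj hejo kpef ivsvh ltox vwe colcr imep yqb vzrg fdup jyhk
Hunk 2: at line 2 remove [rznpj,hejo] add [lbogy,pbqou,chun] -> 16 lines: wzja phgh wpwxt lbogy pbqou chun kpef ivsvh ltox vwe colcr imep yqb vzrg fdup jyhk
Hunk 3: at line 3 remove [lbogy,pbqou] add [wuv,inu] -> 16 lines: wzja phgh wpwxt wuv inu chun kpef ivsvh ltox vwe colcr imep yqb vzrg fdup jyhk
Hunk 4: at line 5 remove [kpef,ivsvh,ltox] add [bcnac,udq,xyike] -> 16 lines: wzja phgh wpwxt wuv inu chun bcnac udq xyike vwe colcr imep yqb vzrg fdup jyhk
Final line count: 16

Answer: 16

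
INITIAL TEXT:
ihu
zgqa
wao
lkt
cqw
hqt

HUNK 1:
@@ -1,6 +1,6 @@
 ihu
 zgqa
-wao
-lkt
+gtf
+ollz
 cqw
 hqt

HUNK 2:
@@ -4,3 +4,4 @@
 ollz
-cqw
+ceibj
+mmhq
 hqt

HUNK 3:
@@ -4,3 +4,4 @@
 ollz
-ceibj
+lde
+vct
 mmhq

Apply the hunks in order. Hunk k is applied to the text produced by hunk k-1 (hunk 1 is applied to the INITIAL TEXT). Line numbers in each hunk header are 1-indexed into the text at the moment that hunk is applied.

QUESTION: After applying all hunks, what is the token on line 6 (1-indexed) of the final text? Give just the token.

Hunk 1: at line 1 remove [wao,lkt] add [gtf,ollz] -> 6 lines: ihu zgqa gtf ollz cqw hqt
Hunk 2: at line 4 remove [cqw] add [ceibj,mmhq] -> 7 lines: ihu zgqa gtf ollz ceibj mmhq hqt
Hunk 3: at line 4 remove [ceibj] add [lde,vct] -> 8 lines: ihu zgqa gtf ollz lde vct mmhq hqt
Final line 6: vct

Answer: vct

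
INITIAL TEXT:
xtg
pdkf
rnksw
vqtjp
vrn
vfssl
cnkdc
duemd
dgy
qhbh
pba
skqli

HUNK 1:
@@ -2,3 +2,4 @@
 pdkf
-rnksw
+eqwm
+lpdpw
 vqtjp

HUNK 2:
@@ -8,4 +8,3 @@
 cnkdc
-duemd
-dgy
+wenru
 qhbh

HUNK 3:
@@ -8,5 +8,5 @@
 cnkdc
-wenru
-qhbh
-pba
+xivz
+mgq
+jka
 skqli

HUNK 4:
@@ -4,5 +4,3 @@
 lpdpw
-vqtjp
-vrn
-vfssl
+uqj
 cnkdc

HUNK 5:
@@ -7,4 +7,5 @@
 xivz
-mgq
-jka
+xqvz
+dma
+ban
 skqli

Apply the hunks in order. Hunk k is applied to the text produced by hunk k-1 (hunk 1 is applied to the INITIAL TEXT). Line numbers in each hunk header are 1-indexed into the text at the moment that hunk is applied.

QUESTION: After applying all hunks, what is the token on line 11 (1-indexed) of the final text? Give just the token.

Hunk 1: at line 2 remove [rnksw] add [eqwm,lpdpw] -> 13 lines: xtg pdkf eqwm lpdpw vqtjp vrn vfssl cnkdc duemd dgy qhbh pba skqli
Hunk 2: at line 8 remove [duemd,dgy] add [wenru] -> 12 lines: xtg pdkf eqwm lpdpw vqtjp vrn vfssl cnkdc wenru qhbh pba skqli
Hunk 3: at line 8 remove [wenru,qhbh,pba] add [xivz,mgq,jka] -> 12 lines: xtg pdkf eqwm lpdpw vqtjp vrn vfssl cnkdc xivz mgq jka skqli
Hunk 4: at line 4 remove [vqtjp,vrn,vfssl] add [uqj] -> 10 lines: xtg pdkf eqwm lpdpw uqj cnkdc xivz mgq jka skqli
Hunk 5: at line 7 remove [mgq,jka] add [xqvz,dma,ban] -> 11 lines: xtg pdkf eqwm lpdpw uqj cnkdc xivz xqvz dma ban skqli
Final line 11: skqli

Answer: skqli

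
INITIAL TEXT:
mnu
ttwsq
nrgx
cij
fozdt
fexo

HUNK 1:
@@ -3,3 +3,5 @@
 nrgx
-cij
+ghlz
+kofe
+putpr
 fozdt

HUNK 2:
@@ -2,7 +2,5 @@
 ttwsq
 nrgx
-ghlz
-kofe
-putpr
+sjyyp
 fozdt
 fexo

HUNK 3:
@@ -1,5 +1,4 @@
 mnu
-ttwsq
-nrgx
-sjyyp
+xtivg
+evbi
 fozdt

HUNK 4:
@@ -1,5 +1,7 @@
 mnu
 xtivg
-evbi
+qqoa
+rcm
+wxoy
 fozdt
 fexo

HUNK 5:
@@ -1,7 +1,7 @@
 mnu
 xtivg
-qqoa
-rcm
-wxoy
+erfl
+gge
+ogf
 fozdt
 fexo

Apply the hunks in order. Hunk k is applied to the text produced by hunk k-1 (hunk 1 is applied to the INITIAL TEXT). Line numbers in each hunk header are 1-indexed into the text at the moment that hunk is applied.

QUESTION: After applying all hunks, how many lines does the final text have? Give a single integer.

Hunk 1: at line 3 remove [cij] add [ghlz,kofe,putpr] -> 8 lines: mnu ttwsq nrgx ghlz kofe putpr fozdt fexo
Hunk 2: at line 2 remove [ghlz,kofe,putpr] add [sjyyp] -> 6 lines: mnu ttwsq nrgx sjyyp fozdt fexo
Hunk 3: at line 1 remove [ttwsq,nrgx,sjyyp] add [xtivg,evbi] -> 5 lines: mnu xtivg evbi fozdt fexo
Hunk 4: at line 1 remove [evbi] add [qqoa,rcm,wxoy] -> 7 lines: mnu xtivg qqoa rcm wxoy fozdt fexo
Hunk 5: at line 1 remove [qqoa,rcm,wxoy] add [erfl,gge,ogf] -> 7 lines: mnu xtivg erfl gge ogf fozdt fexo
Final line count: 7

Answer: 7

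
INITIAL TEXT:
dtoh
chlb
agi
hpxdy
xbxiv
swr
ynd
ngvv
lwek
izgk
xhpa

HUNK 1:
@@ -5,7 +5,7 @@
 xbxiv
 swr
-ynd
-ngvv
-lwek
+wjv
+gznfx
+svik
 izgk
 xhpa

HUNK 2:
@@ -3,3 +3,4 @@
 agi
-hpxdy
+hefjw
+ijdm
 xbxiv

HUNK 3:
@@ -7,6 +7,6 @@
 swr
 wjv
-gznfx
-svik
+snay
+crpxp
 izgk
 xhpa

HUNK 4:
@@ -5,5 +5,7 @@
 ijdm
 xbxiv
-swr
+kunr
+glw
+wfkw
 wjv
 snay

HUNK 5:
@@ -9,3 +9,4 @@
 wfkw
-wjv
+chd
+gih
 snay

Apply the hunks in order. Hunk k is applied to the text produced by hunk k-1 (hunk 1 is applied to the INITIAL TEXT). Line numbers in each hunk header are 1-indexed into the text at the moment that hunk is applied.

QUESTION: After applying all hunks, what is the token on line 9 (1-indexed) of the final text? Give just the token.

Hunk 1: at line 5 remove [ynd,ngvv,lwek] add [wjv,gznfx,svik] -> 11 lines: dtoh chlb agi hpxdy xbxiv swr wjv gznfx svik izgk xhpa
Hunk 2: at line 3 remove [hpxdy] add [hefjw,ijdm] -> 12 lines: dtoh chlb agi hefjw ijdm xbxiv swr wjv gznfx svik izgk xhpa
Hunk 3: at line 7 remove [gznfx,svik] add [snay,crpxp] -> 12 lines: dtoh chlb agi hefjw ijdm xbxiv swr wjv snay crpxp izgk xhpa
Hunk 4: at line 5 remove [swr] add [kunr,glw,wfkw] -> 14 lines: dtoh chlb agi hefjw ijdm xbxiv kunr glw wfkw wjv snay crpxp izgk xhpa
Hunk 5: at line 9 remove [wjv] add [chd,gih] -> 15 lines: dtoh chlb agi hefjw ijdm xbxiv kunr glw wfkw chd gih snay crpxp izgk xhpa
Final line 9: wfkw

Answer: wfkw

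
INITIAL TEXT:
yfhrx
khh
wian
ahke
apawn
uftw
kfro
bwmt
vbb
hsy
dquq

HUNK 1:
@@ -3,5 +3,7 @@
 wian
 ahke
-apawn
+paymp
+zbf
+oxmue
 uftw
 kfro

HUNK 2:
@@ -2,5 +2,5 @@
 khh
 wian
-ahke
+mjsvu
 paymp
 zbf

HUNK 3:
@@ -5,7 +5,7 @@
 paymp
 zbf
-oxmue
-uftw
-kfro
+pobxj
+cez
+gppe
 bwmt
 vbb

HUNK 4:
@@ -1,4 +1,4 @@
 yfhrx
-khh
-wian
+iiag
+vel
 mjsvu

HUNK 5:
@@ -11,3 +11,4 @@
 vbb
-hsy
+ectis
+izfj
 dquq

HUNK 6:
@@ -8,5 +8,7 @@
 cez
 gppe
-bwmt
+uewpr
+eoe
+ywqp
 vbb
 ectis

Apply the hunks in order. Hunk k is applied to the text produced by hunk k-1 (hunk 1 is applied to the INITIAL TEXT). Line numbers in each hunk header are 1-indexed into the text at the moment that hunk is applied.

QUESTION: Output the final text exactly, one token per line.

Answer: yfhrx
iiag
vel
mjsvu
paymp
zbf
pobxj
cez
gppe
uewpr
eoe
ywqp
vbb
ectis
izfj
dquq

Derivation:
Hunk 1: at line 3 remove [apawn] add [paymp,zbf,oxmue] -> 13 lines: yfhrx khh wian ahke paymp zbf oxmue uftw kfro bwmt vbb hsy dquq
Hunk 2: at line 2 remove [ahke] add [mjsvu] -> 13 lines: yfhrx khh wian mjsvu paymp zbf oxmue uftw kfro bwmt vbb hsy dquq
Hunk 3: at line 5 remove [oxmue,uftw,kfro] add [pobxj,cez,gppe] -> 13 lines: yfhrx khh wian mjsvu paymp zbf pobxj cez gppe bwmt vbb hsy dquq
Hunk 4: at line 1 remove [khh,wian] add [iiag,vel] -> 13 lines: yfhrx iiag vel mjsvu paymp zbf pobxj cez gppe bwmt vbb hsy dquq
Hunk 5: at line 11 remove [hsy] add [ectis,izfj] -> 14 lines: yfhrx iiag vel mjsvu paymp zbf pobxj cez gppe bwmt vbb ectis izfj dquq
Hunk 6: at line 8 remove [bwmt] add [uewpr,eoe,ywqp] -> 16 lines: yfhrx iiag vel mjsvu paymp zbf pobxj cez gppe uewpr eoe ywqp vbb ectis izfj dquq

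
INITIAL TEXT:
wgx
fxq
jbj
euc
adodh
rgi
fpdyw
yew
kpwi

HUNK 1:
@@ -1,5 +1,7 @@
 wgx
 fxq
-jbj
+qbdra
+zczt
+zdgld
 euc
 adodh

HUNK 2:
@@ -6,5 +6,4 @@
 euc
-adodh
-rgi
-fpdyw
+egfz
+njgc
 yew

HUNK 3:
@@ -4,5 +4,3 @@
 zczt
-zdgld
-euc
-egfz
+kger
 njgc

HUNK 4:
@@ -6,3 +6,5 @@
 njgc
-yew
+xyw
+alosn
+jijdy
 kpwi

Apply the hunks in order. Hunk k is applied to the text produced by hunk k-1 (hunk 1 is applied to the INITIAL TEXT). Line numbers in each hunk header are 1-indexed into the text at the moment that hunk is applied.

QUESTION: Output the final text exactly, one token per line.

Answer: wgx
fxq
qbdra
zczt
kger
njgc
xyw
alosn
jijdy
kpwi

Derivation:
Hunk 1: at line 1 remove [jbj] add [qbdra,zczt,zdgld] -> 11 lines: wgx fxq qbdra zczt zdgld euc adodh rgi fpdyw yew kpwi
Hunk 2: at line 6 remove [adodh,rgi,fpdyw] add [egfz,njgc] -> 10 lines: wgx fxq qbdra zczt zdgld euc egfz njgc yew kpwi
Hunk 3: at line 4 remove [zdgld,euc,egfz] add [kger] -> 8 lines: wgx fxq qbdra zczt kger njgc yew kpwi
Hunk 4: at line 6 remove [yew] add [xyw,alosn,jijdy] -> 10 lines: wgx fxq qbdra zczt kger njgc xyw alosn jijdy kpwi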